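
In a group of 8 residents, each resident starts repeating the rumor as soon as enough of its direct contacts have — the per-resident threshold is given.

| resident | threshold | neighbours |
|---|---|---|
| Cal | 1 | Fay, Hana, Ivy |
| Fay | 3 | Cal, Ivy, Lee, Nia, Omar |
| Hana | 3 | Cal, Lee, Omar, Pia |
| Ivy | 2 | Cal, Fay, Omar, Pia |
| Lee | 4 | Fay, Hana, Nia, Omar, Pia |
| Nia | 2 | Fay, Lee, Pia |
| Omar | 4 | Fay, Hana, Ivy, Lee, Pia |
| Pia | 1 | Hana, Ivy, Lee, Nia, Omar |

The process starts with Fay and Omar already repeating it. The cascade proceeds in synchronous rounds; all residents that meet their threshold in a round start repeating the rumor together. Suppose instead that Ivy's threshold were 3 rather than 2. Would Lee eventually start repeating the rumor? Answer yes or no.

yes

With Ivy's threshold at 3:
Round 1 — Fay, Omar start repeating the rumor (initial).
Round 2 — checking thresholds:
  Cal: 1 of 3 neighbours ≥ 1, starts repeating the rumor.
  Hana: 1 of 4 neighbours < 3, below threshold.
  Ivy: 2 of 4 neighbours < 3, below threshold.
  Lee: 2 of 5 neighbours < 4, below threshold.
  Nia: 1 of 3 neighbours < 2, below threshold.
  Pia: 1 of 5 neighbours ≥ 1, starts repeating the rumor.
Round 3 — checking thresholds:
  Hana: 3 of 4 neighbours ≥ 3, starts repeating the rumor.
  Ivy: 4 of 4 neighbours ≥ 3, starts repeating the rumor.
  Lee: 3 of 5 neighbours < 4, below threshold.
  Nia: 2 of 3 neighbours ≥ 2, starts repeating the rumor.
Round 4 — checking thresholds:
  Lee: 5 of 5 neighbours ≥ 4, starts repeating the rumor.
Round 5 — no new spreads; cascade stops.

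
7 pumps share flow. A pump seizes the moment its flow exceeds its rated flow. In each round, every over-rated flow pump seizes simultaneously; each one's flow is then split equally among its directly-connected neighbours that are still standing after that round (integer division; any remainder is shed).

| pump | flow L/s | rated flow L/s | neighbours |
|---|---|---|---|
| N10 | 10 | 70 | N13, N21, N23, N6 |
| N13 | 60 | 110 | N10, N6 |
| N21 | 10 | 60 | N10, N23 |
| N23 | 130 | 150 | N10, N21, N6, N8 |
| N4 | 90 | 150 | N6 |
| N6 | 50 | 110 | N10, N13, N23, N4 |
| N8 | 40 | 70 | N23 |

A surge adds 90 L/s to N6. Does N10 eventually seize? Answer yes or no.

Round 1 — N6 at 140 > 110. N6 seizes.
  N6 sheds 140 L/s to N10, N13, N23, N4: 35 each.
    N10: 10+35 = 45 ≤ 70
    N13: 60+35 = 95 ≤ 110
    N23: 130+35 = 165 > 150
    N4: 90+35 = 125 ≤ 150
Round 2 — N23 seizes.
  N23 sheds 165 L/s to N10, N21, N8: 55 each.
    N10: 45+55 = 100 > 70
    N21: 10+55 = 65 > 60
    N8: 40+55 = 95 > 70
Round 3 — N10, N21, N8 seize.
  N10 sheds 100 L/s to N13: 100 each.
    N13: 95+100 = 195 > 110
  N21 sheds 65 L/s: no online neighbours, lost.
  N8 sheds 95 L/s: no online neighbours, lost.
Round 4 — N13 seizes.
  N13 sheds 195 L/s: no online neighbours, lost.
No further seizures.

yes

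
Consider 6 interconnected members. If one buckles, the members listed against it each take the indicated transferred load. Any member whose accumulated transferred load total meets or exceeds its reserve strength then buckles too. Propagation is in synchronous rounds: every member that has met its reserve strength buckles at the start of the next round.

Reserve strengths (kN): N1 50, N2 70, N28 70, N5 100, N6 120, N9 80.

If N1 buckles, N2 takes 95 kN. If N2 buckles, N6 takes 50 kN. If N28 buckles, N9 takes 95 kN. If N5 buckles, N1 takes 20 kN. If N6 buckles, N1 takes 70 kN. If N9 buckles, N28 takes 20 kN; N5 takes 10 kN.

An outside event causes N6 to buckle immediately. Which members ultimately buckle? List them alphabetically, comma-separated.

Round 1 — N6 buckles (initial).
  N1: +70 → 70 ≥ 50
Round 2 — N1 buckles.
  N2: +95 → 95 ≥ 70
Round 3 — N2 buckles.
No further bucklings.

N1, N2, N6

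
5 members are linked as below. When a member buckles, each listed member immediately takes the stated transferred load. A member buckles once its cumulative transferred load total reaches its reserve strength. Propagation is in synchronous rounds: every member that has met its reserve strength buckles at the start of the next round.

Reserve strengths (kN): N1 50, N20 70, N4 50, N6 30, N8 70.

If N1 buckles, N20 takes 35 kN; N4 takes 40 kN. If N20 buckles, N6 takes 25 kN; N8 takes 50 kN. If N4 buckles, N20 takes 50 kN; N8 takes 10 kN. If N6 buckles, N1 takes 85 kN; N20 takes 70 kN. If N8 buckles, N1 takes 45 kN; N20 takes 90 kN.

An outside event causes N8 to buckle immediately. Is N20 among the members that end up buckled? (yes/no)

Round 1 — N8 buckles (initial).
  N1: +45 → 45 < 50
  N20: +90 → 90 ≥ 70
Round 2 — N20 buckles.
  N6: +25 → 25 < 30
No further bucklings.

yes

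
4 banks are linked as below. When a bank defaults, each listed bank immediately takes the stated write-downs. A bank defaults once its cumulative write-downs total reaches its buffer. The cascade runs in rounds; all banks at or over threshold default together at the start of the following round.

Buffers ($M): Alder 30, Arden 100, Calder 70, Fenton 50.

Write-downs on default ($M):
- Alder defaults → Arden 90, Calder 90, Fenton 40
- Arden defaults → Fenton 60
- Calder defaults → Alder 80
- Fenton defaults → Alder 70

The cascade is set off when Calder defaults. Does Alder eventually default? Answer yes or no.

yes

Round 1 — Calder defaults (initial).
  Alder: +80 → 80 ≥ 30
Round 2 — Alder defaults.
  Arden: +90 → 90 < 100
  Fenton: +40 → 40 < 50
No further defaults.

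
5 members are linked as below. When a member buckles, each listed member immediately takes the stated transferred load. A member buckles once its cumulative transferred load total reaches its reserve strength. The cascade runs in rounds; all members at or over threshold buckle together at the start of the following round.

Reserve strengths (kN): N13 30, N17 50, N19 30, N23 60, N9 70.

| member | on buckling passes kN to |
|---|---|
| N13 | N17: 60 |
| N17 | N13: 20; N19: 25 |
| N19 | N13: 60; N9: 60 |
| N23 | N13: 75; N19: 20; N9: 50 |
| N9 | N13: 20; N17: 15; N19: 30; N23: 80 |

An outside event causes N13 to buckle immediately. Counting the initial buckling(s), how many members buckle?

2

Round 1 — N13 buckles (initial).
  N17: +60 → 60 ≥ 50
Round 2 — N17 buckles.
  N19: +25 → 25 < 30
No further bucklings.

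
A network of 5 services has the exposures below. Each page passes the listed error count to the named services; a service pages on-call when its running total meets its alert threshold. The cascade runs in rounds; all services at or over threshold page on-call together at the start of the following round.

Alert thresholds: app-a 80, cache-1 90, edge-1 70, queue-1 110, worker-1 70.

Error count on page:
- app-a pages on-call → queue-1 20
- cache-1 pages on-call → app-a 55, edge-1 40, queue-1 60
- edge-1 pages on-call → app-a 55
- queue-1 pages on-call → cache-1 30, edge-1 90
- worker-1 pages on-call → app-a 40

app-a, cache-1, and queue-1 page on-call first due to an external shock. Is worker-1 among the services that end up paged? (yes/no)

Round 1 — app-a, cache-1, queue-1 page on-call (initial).
  edge-1: +40+90 → 130 ≥ 70
Round 2 — edge-1 pages on-call.
No further pages.

no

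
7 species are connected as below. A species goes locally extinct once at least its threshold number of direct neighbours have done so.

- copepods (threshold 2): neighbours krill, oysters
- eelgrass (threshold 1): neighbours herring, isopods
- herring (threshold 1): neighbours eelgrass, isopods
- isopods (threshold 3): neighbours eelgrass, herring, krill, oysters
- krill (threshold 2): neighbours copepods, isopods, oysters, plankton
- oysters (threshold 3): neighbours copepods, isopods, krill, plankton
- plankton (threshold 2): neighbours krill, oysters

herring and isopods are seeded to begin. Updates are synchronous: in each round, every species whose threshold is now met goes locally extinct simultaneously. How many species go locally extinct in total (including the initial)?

Round 1 — herring, isopods go locally extinct (initial).
Round 2 — checking thresholds:
  eelgrass: 2 of 2 neighbours ≥ 1, goes locally extinct.
  krill: 1 of 4 neighbours < 2, below threshold.
  oysters: 1 of 4 neighbours < 3, below threshold.
Round 3 — no new extinctions; cascade stops.

3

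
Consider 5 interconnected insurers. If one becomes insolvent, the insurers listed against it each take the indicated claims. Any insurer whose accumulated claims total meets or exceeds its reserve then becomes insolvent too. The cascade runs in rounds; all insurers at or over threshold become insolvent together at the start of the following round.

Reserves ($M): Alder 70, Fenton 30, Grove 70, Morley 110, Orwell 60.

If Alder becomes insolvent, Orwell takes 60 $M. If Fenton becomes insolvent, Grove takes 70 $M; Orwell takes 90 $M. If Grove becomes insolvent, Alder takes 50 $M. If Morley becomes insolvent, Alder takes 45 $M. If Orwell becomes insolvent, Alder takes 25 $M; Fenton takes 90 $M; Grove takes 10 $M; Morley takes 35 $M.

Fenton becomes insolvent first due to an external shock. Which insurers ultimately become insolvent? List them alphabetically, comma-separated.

Round 1 — Fenton becomes insolvent (initial).
  Grove: +70 → 70 ≥ 70
  Orwell: +90 → 90 ≥ 60
Round 2 — Grove, Orwell become insolvent.
  Alder: +50+25 → 75 ≥ 70
  Morley: +35 → 35 < 110
Round 3 — Alder becomes insolvent.
No further insolvencies.

Alder, Fenton, Grove, Orwell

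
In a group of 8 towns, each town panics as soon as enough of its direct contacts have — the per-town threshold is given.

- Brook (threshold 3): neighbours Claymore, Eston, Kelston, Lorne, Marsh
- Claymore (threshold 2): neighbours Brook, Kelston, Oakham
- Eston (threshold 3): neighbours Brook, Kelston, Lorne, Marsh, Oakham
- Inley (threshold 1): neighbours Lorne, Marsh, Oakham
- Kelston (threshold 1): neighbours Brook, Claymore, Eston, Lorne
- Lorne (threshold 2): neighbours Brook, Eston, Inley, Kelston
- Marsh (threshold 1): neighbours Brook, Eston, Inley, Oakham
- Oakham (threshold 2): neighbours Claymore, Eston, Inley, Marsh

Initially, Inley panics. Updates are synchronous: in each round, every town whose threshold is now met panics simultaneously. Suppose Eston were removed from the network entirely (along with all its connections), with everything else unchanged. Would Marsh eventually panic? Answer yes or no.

With Eston removed:
Round 1 — Inley panics (initial).
Round 2 — checking thresholds:
  Lorne: 1 of 3 neighbours < 2, holds.
  Marsh: 1 of 3 neighbours ≥ 1, panics.
  Oakham: 1 of 3 neighbours < 2, holds.
Round 3 — checking thresholds:
  Brook: 1 of 4 neighbours < 3, holds.
  Lorne: 1 of 3 neighbours < 2, holds.
  Oakham: 2 of 3 neighbours ≥ 2, panics.
Round 4 — no new panics; cascade stops.

yes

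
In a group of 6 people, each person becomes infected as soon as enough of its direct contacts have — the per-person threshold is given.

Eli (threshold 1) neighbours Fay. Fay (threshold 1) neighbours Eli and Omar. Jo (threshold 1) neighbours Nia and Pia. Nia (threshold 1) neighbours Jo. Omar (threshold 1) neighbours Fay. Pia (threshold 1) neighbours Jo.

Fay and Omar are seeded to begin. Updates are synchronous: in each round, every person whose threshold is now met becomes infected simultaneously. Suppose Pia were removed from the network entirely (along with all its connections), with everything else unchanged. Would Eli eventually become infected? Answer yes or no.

With Pia removed:
Round 1 — Fay, Omar become infected (initial).
Round 2 — checking thresholds:
  Eli: 1 of 1 neighbours ≥ 1, becomes infected.
Round 3 — no new infections; cascade stops.

yes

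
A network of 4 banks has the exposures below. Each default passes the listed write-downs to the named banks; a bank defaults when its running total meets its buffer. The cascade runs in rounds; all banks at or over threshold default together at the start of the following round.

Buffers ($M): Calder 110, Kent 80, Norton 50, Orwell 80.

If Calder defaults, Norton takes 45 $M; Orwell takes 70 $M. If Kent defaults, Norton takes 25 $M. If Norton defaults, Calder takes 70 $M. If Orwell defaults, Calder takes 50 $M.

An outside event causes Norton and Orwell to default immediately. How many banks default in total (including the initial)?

Round 1 — Norton, Orwell default (initial).
  Calder: +70+50 → 120 ≥ 110
Round 2 — Calder defaults.
No further defaults.

3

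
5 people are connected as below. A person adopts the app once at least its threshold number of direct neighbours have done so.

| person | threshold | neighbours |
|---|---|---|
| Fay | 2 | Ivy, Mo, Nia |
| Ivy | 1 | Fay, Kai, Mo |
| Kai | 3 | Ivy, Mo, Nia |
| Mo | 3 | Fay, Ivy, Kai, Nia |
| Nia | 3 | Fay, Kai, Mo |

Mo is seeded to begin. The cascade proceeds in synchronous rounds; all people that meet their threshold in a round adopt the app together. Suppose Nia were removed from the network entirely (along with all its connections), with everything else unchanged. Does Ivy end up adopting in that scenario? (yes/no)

With Nia removed:
Round 1 — Mo adopts the app (initial).
Round 2 — checking thresholds:
  Fay: 1 of 2 neighbours < 2, below threshold.
  Ivy: 1 of 3 neighbours ≥ 1, adopts the app.
  Kai: 1 of 2 neighbours < 3, below threshold.
Round 3 — checking thresholds:
  Fay: 2 of 2 neighbours ≥ 2, adopts the app.
  Kai: 2 of 2 neighbours < 3, below threshold.
Round 4 — no new adoptions; cascade stops.

yes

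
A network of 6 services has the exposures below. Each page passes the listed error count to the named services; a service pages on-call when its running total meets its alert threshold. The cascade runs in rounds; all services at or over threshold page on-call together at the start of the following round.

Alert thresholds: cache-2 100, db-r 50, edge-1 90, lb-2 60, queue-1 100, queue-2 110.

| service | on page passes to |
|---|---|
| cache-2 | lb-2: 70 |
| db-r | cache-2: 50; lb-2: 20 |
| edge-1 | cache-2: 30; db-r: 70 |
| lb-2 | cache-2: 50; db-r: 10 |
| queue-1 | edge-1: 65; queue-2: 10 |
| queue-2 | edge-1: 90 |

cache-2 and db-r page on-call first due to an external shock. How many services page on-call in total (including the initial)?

3

Round 1 — cache-2, db-r page on-call (initial).
  lb-2: +70+20 → 90 ≥ 60
Round 2 — lb-2 pages on-call.
No further pages.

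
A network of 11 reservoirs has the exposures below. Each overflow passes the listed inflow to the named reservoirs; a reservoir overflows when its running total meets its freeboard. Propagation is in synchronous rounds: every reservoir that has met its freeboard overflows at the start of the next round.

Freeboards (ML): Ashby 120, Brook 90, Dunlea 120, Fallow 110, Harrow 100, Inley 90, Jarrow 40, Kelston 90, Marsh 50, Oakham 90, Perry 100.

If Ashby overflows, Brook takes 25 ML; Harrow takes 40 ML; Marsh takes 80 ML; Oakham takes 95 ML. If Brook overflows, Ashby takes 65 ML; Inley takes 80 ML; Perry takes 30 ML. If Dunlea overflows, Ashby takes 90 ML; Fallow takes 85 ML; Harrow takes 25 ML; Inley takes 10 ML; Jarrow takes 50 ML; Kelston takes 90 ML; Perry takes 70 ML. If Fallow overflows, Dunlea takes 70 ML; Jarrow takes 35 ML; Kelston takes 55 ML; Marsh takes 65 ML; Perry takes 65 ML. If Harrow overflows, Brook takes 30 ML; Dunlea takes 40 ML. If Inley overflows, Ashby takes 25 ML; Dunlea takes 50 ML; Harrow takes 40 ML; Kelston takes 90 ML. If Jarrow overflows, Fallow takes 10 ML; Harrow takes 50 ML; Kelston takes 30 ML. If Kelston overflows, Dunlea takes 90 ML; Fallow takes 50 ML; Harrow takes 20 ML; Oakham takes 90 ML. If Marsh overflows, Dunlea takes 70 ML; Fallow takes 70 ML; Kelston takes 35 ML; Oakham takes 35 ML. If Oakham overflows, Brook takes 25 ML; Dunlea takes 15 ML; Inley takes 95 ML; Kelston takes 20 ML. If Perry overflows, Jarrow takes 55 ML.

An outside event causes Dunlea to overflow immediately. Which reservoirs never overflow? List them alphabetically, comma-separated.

Ashby, Brook

Round 1 — Dunlea overflows (initial).
  Ashby: +90 → 90 < 120
  Fallow: +85 → 85 < 110
  Harrow: +25 → 25 < 100
  Inley: +10 → 10 < 90
  Jarrow: +50 → 50 ≥ 40
  Kelston: +90 → 90 ≥ 90
  Perry: +70 → 70 < 100
Round 2 — Jarrow, Kelston overflow.
  Fallow: +10+50 → 145 ≥ 110
  Harrow: +50+20 → 95 < 100
  Oakham: +90 → 90 ≥ 90
Round 3 — Fallow, Oakham overflow.
  Brook: +25 → 25 < 90
  Inley: +95 → 105 ≥ 90
  Marsh: +65 → 65 ≥ 50
  Perry: +65 → 135 ≥ 100
Round 4 — Inley, Marsh, Perry overflow.
  Ashby: +25 → 115 < 120
  Harrow: +40 → 135 ≥ 100
Round 5 — Harrow overflows.
  Brook: +30 → 55 < 90
No further overflows.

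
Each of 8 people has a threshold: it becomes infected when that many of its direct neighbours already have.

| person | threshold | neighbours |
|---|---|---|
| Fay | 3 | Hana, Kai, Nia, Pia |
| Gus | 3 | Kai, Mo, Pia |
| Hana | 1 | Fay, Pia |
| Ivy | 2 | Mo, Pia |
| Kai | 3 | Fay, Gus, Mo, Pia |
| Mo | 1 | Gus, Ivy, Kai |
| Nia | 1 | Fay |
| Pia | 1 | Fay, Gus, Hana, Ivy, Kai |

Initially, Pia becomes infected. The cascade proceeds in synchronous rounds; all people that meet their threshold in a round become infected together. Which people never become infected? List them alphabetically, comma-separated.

Fay, Gus, Ivy, Kai, Mo, Nia

Round 1 — Pia becomes infected (initial).
Round 2 — checking thresholds:
  Fay: 1 of 4 neighbours < 3, holds.
  Gus: 1 of 3 neighbours < 3, holds.
  Hana: 1 of 2 neighbours ≥ 1, becomes infected.
  Ivy: 1 of 2 neighbours < 2, holds.
  Kai: 1 of 4 neighbours < 3, holds.
Round 3 — no new infections; cascade stops.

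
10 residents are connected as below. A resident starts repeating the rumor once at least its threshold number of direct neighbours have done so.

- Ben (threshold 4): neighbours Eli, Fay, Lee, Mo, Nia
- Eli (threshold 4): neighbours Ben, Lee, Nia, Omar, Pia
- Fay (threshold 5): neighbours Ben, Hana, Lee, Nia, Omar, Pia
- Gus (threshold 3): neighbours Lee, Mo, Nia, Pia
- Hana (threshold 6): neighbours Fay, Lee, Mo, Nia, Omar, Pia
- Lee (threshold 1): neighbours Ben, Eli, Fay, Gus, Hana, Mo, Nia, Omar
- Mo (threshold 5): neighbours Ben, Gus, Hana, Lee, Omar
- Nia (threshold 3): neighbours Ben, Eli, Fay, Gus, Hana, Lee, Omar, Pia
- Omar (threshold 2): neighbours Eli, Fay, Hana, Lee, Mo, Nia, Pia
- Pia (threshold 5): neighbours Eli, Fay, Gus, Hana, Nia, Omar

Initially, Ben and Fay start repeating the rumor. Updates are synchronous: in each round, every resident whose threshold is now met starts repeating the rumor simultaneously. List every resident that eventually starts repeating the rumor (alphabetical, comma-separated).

Round 1 — Ben, Fay start repeating the rumor (initial).
Round 2 — checking thresholds:
  Eli: 1 of 5 neighbours < 4, below threshold.
  Hana: 1 of 6 neighbours < 6, below threshold.
  Lee: 2 of 8 neighbours ≥ 1, starts repeating the rumor.
  Mo: 1 of 5 neighbours < 5, below threshold.
  Nia: 2 of 8 neighbours < 3, below threshold.
  Omar: 1 of 7 neighbours < 2, below threshold.
  Pia: 1 of 6 neighbours < 5, below threshold.
Round 3 — checking thresholds:
  Eli: 2 of 5 neighbours < 4, below threshold.
  Gus: 1 of 4 neighbours < 3, below threshold.
  Hana: 2 of 6 neighbours < 6, below threshold.
  Mo: 2 of 5 neighbours < 5, below threshold.
  Nia: 3 of 8 neighbours ≥ 3, starts repeating the rumor.
  Omar: 2 of 7 neighbours ≥ 2, starts repeating the rumor.
  Pia: 1 of 6 neighbours < 5, below threshold.
Round 4 — checking thresholds:
  Eli: 4 of 5 neighbours ≥ 4, starts repeating the rumor.
  Gus: 2 of 4 neighbours < 3, below threshold.
  Hana: 4 of 6 neighbours < 6, below threshold.
  Mo: 3 of 5 neighbours < 5, below threshold.
  Pia: 3 of 6 neighbours < 5, below threshold.
Round 5 — no new spreads; cascade stops.

Ben, Eli, Fay, Lee, Nia, Omar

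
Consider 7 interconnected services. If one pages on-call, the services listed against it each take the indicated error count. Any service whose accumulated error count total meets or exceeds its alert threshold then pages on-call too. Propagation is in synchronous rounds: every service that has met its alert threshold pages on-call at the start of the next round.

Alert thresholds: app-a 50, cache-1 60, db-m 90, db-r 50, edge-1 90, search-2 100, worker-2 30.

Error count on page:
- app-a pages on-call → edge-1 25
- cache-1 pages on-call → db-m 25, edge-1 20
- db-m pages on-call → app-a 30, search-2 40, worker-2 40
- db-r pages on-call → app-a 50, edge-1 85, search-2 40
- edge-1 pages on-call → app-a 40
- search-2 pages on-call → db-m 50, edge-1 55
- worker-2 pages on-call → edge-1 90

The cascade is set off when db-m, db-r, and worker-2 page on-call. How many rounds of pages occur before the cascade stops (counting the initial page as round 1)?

Round 1 — db-m, db-r, worker-2 page on-call (initial).
  app-a: +30+50 → 80 ≥ 50
  edge-1: +85+90 → 175 ≥ 90
  search-2: +40+40 → 80 < 100
Round 2 — app-a, edge-1 page on-call.
No further pages.

2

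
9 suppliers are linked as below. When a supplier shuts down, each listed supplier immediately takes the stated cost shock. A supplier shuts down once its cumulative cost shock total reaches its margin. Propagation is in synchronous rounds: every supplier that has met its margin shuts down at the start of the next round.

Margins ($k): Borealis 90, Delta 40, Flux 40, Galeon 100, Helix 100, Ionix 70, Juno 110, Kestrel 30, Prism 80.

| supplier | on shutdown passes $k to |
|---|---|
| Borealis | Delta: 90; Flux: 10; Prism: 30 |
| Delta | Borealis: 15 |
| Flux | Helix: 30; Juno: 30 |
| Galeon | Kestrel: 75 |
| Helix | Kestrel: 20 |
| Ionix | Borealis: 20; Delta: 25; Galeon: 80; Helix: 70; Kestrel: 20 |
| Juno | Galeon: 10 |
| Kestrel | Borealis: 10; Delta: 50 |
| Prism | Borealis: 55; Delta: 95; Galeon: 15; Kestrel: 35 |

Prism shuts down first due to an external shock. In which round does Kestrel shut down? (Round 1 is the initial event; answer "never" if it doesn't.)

Round 1 — Prism shuts down (initial).
  Borealis: +55 → 55 < 90
  Delta: +95 → 95 ≥ 40
  Galeon: +15 → 15 < 100
  Kestrel: +35 → 35 ≥ 30
Round 2 — Delta, Kestrel shut down.
  Borealis: +15+10 → 80 < 90
No further shutdowns.

2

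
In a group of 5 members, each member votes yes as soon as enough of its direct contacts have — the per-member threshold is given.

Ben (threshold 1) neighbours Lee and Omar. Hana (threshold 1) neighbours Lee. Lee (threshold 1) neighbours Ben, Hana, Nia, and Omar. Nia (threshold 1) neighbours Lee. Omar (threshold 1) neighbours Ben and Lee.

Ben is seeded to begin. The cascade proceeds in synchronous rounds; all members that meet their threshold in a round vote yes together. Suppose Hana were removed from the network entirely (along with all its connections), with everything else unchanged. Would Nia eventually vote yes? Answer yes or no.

yes

With Hana removed:
Round 1 — Ben votes yes (initial).
Round 2 — checking thresholds:
  Lee: 1 of 3 neighbours ≥ 1, votes yes.
  Omar: 1 of 2 neighbours ≥ 1, votes yes.
Round 3 — checking thresholds:
  Nia: 1 of 1 neighbours ≥ 1, votes yes.
Round 4 — no new yes votes; cascade stops.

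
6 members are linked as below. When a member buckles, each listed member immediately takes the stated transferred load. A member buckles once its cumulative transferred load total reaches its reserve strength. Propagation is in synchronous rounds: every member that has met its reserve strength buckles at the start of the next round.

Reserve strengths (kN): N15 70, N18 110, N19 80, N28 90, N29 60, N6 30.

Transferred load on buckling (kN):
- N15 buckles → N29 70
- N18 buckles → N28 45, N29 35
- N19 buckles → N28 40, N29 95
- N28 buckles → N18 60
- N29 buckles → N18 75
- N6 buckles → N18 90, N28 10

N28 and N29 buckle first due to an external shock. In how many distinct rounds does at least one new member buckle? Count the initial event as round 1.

Round 1 — N28, N29 buckle (initial).
  N18: +60+75 → 135 ≥ 110
Round 2 — N18 buckles.
No further bucklings.

2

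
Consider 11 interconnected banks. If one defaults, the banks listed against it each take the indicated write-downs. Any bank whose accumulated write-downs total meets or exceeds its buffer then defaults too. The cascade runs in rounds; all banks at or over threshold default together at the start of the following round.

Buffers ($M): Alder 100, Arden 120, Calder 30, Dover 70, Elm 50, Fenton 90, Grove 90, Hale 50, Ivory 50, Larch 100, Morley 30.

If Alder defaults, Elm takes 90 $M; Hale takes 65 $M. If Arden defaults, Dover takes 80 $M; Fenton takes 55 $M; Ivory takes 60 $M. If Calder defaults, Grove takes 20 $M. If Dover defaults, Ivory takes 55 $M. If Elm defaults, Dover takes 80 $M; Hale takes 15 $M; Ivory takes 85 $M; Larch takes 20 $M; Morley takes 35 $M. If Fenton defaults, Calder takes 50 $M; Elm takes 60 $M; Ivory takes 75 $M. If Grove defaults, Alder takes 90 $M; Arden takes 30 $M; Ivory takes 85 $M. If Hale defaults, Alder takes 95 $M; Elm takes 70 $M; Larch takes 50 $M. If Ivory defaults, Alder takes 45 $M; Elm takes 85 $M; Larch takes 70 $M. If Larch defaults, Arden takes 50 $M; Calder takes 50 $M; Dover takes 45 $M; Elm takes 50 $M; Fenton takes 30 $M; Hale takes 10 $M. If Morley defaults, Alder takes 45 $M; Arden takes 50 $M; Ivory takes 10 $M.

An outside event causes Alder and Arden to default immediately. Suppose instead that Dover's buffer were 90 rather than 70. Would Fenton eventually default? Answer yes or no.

With Dover's buffer at 90:
Round 1 — Alder, Arden default (initial).
  Dover: +80 → 80 < 90
  Elm: +90 → 90 ≥ 50
  Fenton: +55 → 55 < 90
  Hale: +65 → 65 ≥ 50
  Ivory: +60 → 60 ≥ 50
Round 2 — Elm, Hale, Ivory default.
  Dover: +80 → 160 ≥ 90
  Larch: +20+50+70 → 140 ≥ 100
  Morley: +35 → 35 ≥ 30
Round 3 — Dover, Larch, Morley default.
  Calder: +50 → 50 ≥ 30
  Fenton: +30 → 85 < 90
Round 4 — Calder defaults.
  Grove: +20 → 20 < 90
No further defaults.

no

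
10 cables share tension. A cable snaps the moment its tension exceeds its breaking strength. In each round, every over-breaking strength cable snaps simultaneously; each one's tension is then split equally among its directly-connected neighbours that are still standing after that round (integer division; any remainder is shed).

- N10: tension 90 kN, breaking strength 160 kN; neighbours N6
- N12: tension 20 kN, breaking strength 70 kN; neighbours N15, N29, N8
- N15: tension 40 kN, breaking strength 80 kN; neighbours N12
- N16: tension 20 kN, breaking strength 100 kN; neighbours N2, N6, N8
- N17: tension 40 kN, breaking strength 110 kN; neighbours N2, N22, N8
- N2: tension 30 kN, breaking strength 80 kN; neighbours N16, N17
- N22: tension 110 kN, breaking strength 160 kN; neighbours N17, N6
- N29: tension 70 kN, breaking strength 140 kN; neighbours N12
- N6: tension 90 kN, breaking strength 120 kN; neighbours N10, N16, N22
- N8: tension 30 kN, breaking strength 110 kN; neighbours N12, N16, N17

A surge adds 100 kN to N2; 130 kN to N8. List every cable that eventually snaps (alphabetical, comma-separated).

Round 1 — N2 at 130 > 80; N8 at 160 > 110. N2, N8 snap.
  N2 sheds 130 kN to N16, N17: 65 each.
    N16: 20+65 = 85 ≤ 100
    N17: 40+65 = 105 ≤ 110
  N8 sheds 160 kN to N12, N16, N17: 53 each (1 lost).
    N12: 20+53 = 73 > 70
    N16: 85+53 = 138 > 100
    N17: 105+53 = 158 > 110
Round 2 — N12, N16, N17 snap.
  N12 sheds 73 kN to N15, N29: 36 each (1 lost).
    N15: 40+36 = 76 ≤ 80
    N29: 70+36 = 106 ≤ 140
  N16 sheds 138 kN to N6: 138 each.
    N6: 90+138 = 228 > 120
  N17 sheds 158 kN to N22: 158 each.
    N22: 110+158 = 268 > 160
Round 3 — N22, N6 snap.
  N22 sheds 268 kN: no online neighbours, lost.
  N6 sheds 228 kN to N10: 228 each.
    N10: 90+228 = 318 > 160
Round 4 — N10 snaps.
  N10 sheds 318 kN: no online neighbours, lost.
No further breaks.

N10, N12, N16, N17, N2, N22, N6, N8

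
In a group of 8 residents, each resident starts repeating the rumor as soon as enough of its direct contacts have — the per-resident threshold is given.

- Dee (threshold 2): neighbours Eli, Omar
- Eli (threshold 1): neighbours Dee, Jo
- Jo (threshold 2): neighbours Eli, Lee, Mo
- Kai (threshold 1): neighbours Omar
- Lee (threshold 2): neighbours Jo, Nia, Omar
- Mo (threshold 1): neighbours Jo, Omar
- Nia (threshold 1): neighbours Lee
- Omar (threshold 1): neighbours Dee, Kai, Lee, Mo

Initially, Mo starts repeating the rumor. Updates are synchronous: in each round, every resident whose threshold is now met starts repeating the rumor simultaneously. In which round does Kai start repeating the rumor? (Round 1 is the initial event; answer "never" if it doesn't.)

3

Round 1 — Mo starts repeating the rumor (initial).
Round 2 — checking thresholds:
  Jo: 1 of 3 neighbours < 2, not yet.
  Omar: 1 of 4 neighbours ≥ 1, starts repeating the rumor.
Round 3 — checking thresholds:
  Dee: 1 of 2 neighbours < 2, not yet.
  Jo: 1 of 3 neighbours < 2, not yet.
  Kai: 1 of 1 neighbours ≥ 1, starts repeating the rumor.
  Lee: 1 of 3 neighbours < 2, not yet.
Round 4 — no new spreads; cascade stops.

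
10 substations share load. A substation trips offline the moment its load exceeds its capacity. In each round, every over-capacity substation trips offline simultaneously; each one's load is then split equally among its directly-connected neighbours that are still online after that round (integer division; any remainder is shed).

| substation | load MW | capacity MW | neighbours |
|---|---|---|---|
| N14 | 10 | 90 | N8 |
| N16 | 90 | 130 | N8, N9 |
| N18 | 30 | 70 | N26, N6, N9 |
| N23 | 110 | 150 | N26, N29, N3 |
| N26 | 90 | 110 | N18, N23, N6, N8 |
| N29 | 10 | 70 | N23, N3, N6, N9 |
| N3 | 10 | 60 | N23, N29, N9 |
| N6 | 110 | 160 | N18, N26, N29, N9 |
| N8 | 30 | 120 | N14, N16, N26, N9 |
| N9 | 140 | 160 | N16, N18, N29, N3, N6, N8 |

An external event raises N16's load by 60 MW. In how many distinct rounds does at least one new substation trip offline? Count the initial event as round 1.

6

Round 1 — N16 at 150 > 130. N16 trips offline.
  N16 sheds 150 MW to N8, N9: 75 each.
    N8: 30+75 = 105 ≤ 120
    N9: 140+75 = 215 > 160
Round 2 — N9 trips offline.
  N9 sheds 215 MW to N18, N29, N3, N6, N8: 43 each.
    N18: 30+43 = 73 > 70
    N29: 10+43 = 53 ≤ 70
    N3: 10+43 = 53 ≤ 60
    N6: 110+43 = 153 ≤ 160
    N8: 105+43 = 148 > 120
Round 3 — N18, N8 trip offline.
  N18 sheds 73 MW to N26, N6: 36 each (1 lost).
    N26: 90+36 = 126 > 110
    N6: 153+36 = 189 > 160
  N8 sheds 148 MW to N14, N26: 74 each.
    N14: 10+74 = 84 ≤ 90
    N26: 126+74 = 200 > 110
Round 4 — N26, N6 trip offline.
  N26 sheds 200 MW to N23: 200 each.
    N23: 110+200 = 310 > 150
  N6 sheds 189 MW to N29: 189 each.
    N29: 53+189 = 242 > 70
Round 5 — N23, N29 trip offline.
  N23 sheds 310 MW to N3: 310 each.
    N3: 53+310 = 363 > 60
  N29 sheds 242 MW to N3: 242 each.
    N3: 363+242 = 605 > 60
Round 6 — N3 trips offline.
  N3 sheds 605 MW: no online neighbours, lost.
No further trips.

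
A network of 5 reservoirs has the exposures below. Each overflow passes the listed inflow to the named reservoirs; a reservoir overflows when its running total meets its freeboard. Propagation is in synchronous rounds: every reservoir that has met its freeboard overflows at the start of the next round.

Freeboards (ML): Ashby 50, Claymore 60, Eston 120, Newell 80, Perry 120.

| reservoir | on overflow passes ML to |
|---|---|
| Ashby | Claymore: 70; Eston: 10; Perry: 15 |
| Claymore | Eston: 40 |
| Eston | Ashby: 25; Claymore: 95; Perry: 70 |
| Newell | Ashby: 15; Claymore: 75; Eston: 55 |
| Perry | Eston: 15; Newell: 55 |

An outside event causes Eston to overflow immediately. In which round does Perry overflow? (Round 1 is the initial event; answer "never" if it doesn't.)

Round 1 — Eston overflows (initial).
  Ashby: +25 → 25 < 50
  Claymore: +95 → 95 ≥ 60
  Perry: +70 → 70 < 120
Round 2 — Claymore overflows.
No further overflows.

never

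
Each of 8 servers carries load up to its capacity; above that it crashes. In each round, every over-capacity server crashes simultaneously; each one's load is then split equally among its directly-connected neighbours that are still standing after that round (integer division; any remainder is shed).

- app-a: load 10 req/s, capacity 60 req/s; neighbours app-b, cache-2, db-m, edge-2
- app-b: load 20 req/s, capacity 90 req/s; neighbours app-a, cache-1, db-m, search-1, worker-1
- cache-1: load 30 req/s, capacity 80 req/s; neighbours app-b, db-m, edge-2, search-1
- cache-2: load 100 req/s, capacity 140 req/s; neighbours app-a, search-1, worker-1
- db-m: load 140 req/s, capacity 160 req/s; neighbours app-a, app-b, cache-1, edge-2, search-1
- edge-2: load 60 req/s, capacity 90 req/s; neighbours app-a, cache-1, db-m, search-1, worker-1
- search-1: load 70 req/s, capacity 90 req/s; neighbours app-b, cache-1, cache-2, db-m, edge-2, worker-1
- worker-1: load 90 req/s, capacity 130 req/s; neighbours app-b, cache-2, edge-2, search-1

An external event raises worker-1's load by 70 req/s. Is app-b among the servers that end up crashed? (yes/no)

yes

Round 1 — worker-1 at 160 > 130. worker-1 crashes.
  worker-1 sheds 160 req/s to app-b, cache-2, edge-2, search-1: 40 each.
    app-b: 20+40 = 60 ≤ 90
    cache-2: 100+40 = 140 ≤ 140
    edge-2: 60+40 = 100 > 90
    search-1: 70+40 = 110 > 90
Round 2 — edge-2, search-1 crash.
  edge-2 sheds 100 req/s to app-a, cache-1, db-m: 33 each (1 lost).
    app-a: 10+33 = 43 ≤ 60
    cache-1: 30+33 = 63 ≤ 80
    db-m: 140+33 = 173 > 160
  search-1 sheds 110 req/s to app-b, cache-1, cache-2, db-m: 27 each (2 lost).
    app-b: 60+27 = 87 ≤ 90
    cache-1: 63+27 = 90 > 80
    cache-2: 140+27 = 167 > 140
    db-m: 173+27 = 200 > 160
Round 3 — cache-1, cache-2, db-m crash.
  cache-1 sheds 90 req/s to app-b: 90 each.
    app-b: 87+90 = 177 > 90
  cache-2 sheds 167 req/s to app-a: 167 each.
    app-a: 43+167 = 210 > 60
  db-m sheds 200 req/s to app-a, app-b: 100 each.
    app-a: 210+100 = 310 > 60
    app-b: 177+100 = 277 > 90
Round 4 — app-a, app-b crash.
  app-a sheds 310 req/s: no online neighbours, lost.
  app-b sheds 277 req/s: no online neighbours, lost.
No further crashes.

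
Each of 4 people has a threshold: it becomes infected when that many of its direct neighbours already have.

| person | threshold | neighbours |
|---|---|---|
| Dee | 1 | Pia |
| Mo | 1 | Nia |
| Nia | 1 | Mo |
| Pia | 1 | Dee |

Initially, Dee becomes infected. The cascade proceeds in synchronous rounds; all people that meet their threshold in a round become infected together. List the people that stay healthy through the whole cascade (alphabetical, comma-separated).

Round 1 — Dee becomes infected (initial).
Round 2 — checking thresholds:
  Pia: 1 of 1 neighbours ≥ 1, becomes infected.
Round 3 — no new infections; cascade stops.

Mo, Nia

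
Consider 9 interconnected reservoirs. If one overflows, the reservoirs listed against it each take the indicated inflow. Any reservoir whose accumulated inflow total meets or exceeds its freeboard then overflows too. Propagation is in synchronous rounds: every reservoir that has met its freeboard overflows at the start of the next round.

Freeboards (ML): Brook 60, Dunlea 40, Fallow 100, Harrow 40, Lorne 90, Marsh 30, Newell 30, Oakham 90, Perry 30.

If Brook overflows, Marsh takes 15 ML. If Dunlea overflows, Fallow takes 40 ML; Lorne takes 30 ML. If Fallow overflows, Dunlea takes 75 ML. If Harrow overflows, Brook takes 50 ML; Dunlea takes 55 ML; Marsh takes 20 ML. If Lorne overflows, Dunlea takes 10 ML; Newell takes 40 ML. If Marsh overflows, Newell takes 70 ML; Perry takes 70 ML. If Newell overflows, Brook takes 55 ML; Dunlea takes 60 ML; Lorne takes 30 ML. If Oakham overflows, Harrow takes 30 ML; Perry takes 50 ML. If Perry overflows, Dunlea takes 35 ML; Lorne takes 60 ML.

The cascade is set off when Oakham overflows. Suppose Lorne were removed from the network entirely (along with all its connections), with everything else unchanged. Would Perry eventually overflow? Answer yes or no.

yes

With Lorne removed:
Round 1 — Oakham overflows (initial).
  Harrow: +30 → 30 < 40
  Perry: +50 → 50 ≥ 30
Round 2 — Perry overflows.
  Dunlea: +35 → 35 < 40
No further overflows.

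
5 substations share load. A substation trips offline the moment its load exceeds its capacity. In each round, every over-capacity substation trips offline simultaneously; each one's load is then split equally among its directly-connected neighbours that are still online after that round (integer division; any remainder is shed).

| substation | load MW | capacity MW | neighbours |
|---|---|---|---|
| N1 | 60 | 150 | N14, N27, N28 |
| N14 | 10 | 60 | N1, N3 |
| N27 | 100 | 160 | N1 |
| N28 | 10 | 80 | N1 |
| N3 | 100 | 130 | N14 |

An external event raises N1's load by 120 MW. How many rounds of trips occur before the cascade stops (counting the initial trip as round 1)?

Round 1 — N1 at 180 > 150. N1 trips offline.
  N1 sheds 180 MW to N14, N27, N28: 60 each.
    N14: 10+60 = 70 > 60
    N27: 100+60 = 160 ≤ 160
    N28: 10+60 = 70 ≤ 80
Round 2 — N14 trips offline.
  N14 sheds 70 MW to N3: 70 each.
    N3: 100+70 = 170 > 130
Round 3 — N3 trips offline.
  N3 sheds 170 MW: no online neighbours, lost.
No further trips.

3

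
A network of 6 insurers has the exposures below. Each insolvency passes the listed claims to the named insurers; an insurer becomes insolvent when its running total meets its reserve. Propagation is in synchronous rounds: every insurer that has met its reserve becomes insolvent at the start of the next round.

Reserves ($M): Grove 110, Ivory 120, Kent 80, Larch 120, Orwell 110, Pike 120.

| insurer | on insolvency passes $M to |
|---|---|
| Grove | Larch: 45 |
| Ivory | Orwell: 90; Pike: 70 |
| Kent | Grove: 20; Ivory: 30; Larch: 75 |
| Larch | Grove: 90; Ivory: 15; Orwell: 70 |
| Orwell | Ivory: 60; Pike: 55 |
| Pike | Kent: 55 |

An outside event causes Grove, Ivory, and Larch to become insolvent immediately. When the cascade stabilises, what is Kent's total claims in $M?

55

Round 1 — Grove, Ivory, Larch become insolvent (initial).
  Orwell: +90+70 → 160 ≥ 110
  Pike: +70 → 70 < 120
Round 2 — Orwell becomes insolvent.
  Pike: +55 → 125 ≥ 120
Round 3 — Pike becomes insolvent.
  Kent: +55 → 55 < 80
No further insolvencies.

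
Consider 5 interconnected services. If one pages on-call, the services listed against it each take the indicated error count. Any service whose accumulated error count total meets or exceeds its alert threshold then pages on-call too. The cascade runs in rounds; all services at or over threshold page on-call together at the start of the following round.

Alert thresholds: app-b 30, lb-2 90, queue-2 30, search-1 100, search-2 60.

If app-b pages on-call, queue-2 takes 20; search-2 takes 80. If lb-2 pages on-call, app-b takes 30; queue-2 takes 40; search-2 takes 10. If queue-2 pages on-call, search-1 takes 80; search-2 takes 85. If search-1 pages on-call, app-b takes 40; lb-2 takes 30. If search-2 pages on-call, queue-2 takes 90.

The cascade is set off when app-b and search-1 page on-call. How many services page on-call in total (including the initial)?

4

Round 1 — app-b, search-1 page on-call (initial).
  lb-2: +30 → 30 < 90
  queue-2: +20 → 20 < 30
  search-2: +80 → 80 ≥ 60
Round 2 — search-2 pages on-call.
  queue-2: +90 → 110 ≥ 30
Round 3 — queue-2 pages on-call.
No further pages.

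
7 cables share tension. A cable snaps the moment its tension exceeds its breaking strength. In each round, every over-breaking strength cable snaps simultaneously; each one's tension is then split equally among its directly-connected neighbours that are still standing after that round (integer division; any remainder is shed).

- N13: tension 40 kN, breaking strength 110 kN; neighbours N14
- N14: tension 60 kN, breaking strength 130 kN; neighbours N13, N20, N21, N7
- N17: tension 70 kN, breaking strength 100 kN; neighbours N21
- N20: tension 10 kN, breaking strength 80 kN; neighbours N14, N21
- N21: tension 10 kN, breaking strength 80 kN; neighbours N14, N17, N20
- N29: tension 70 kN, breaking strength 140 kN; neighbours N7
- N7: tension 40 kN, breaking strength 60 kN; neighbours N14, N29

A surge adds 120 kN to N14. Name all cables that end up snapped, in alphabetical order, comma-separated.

Round 1 — N14 at 180 > 130. N14 snaps.
  N14 sheds 180 kN to N13, N20, N21, N7: 45 each.
    N13: 40+45 = 85 ≤ 110
    N20: 10+45 = 55 ≤ 80
    N21: 10+45 = 55 ≤ 80
    N7: 40+45 = 85 > 60
Round 2 — N7 snaps.
  N7 sheds 85 kN to N29: 85 each.
    N29: 70+85 = 155 > 140
Round 3 — N29 snaps.
  N29 sheds 155 kN: no online neighbours, lost.
No further breaks.

N14, N29, N7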